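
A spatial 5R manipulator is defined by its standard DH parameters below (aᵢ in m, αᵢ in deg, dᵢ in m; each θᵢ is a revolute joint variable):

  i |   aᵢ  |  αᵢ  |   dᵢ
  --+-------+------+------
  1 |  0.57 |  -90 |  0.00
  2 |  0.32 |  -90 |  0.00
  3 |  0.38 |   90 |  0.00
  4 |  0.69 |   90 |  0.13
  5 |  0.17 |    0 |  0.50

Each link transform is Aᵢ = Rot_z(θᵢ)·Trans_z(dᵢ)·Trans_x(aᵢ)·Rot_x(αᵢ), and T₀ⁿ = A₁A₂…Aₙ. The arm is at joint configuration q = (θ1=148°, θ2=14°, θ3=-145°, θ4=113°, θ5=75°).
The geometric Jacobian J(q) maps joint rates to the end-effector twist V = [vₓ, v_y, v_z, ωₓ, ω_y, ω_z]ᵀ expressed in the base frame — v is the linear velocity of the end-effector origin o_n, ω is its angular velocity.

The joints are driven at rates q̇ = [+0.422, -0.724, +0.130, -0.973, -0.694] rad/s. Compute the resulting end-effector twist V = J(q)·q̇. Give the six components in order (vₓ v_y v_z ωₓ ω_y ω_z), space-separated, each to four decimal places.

-0.2561 -0.5408 -0.1503 -0.7633 0.8229 0.2974

o_n = [-0.0966, -0.0298, -0.7721]
J₁: ẑ×o_n = [0.0298, -0.0966, 0.0000], ω = ẑ
J2: z=[-0.5299, -0.8480, 0.0000] o=[-0.4834, 0.3021, 0.0000] → [0.6547, -0.4091, 0.5039, -0.5299, -0.8480, 0.0000]
J3: z=[0.2052, -0.1282, -0.9703] o=[-0.7467, 0.4666, -0.0774] → [-0.3926, -0.4883, -0.0185, 0.2052, -0.1282, -0.9703]
J4: z=[0.9061, 0.3998, 0.1388] o=[-0.6061, 0.1217, -0.0021] → [-0.2868, 0.7683, -0.3409, 0.9061, 0.3998, 0.1388]
J5: z=[0.4208, -0.8856, -0.1967] o=[-0.4577, 0.3369, -0.6538] → [0.0326, -0.0213, 0.1655, 0.4208, -0.8856, -0.1967]
V = J·q̇ = [-0.2561, -0.5408, -0.1503, -0.7633, 0.8229, 0.2974]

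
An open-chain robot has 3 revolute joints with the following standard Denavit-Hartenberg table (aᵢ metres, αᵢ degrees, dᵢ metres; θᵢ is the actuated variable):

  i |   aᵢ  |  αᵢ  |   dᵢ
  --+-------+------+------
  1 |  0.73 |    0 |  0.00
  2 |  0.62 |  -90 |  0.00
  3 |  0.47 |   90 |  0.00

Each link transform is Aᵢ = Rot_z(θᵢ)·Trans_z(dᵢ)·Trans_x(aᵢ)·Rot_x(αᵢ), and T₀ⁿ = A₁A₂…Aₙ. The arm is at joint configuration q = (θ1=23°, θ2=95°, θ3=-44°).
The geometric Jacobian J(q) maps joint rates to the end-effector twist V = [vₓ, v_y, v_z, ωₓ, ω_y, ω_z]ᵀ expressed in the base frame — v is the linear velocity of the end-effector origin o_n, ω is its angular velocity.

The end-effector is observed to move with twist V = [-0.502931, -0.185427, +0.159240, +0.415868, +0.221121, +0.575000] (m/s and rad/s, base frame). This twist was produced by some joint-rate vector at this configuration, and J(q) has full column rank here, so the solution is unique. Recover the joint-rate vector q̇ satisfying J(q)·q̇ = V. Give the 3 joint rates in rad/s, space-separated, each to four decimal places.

o_n = [0.2222, 1.1312, 0.3265]
J₁: ẑ×o_n = [-1.1312, 0.2222, 0.0000], ω = ẑ
J2: z=[0.0000, 0.0000, 1.0000] o=[0.6720, 0.2852, 0.0000] → [-0.8459, -0.4498, 0.0000, 0.0000, 0.0000, 1.0000]
J3: z=[-0.8829, -0.4695, 0.0000] o=[0.3809, 0.8327, 0.0000] → [-0.1533, 0.2883, -0.3381, -0.8829, -0.4695, 0.0000]
q̇ = J⁺·V = [0.3110, 0.2640, -0.4710]

0.3110 0.2640 -0.4710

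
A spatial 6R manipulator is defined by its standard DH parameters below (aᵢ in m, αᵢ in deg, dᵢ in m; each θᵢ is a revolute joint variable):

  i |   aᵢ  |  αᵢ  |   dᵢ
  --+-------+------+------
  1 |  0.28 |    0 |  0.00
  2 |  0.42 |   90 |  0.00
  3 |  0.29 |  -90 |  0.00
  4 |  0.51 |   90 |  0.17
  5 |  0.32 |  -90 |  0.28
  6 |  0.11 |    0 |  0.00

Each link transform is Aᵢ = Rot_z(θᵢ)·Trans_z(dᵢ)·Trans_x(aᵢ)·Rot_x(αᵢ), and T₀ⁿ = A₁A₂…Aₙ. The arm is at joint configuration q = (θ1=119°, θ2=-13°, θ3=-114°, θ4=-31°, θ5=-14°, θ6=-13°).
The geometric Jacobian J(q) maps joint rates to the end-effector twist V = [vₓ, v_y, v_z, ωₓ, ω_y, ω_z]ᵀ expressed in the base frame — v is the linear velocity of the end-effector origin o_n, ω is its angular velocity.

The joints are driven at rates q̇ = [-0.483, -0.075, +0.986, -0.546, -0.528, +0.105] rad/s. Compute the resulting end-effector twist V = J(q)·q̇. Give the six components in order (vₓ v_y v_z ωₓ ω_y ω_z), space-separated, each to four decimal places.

0.3549 0.5786 0.1814 0.6701 -0.3542 -0.6457

o_n = [0.5443, 0.5486, -0.8726]
J₁: ẑ×o_n = [-0.5486, 0.5443, 0.0000], ω = ẑ
J2: z=[0.0000, 0.0000, 1.0000] o=[-0.1357, 0.2449, 0.0000] → [-0.3037, 0.6800, 0.0000, 0.0000, 0.0000, 1.0000]
J3: z=[0.9613, 0.2756, 0.0000] o=[-0.2515, 0.6486, 0.0000] → [-0.2405, 0.8388, -0.3155, 0.9613, 0.2756, 0.0000]
J4: z=[-0.2518, 0.8782, -0.4067] o=[-0.2190, 0.5352, -0.2649] → [-0.5282, -0.4635, -0.6736, -0.2518, 0.8782, -0.4067]
J5: z=[0.7662, 0.4376, 0.4705] o=[0.0397, 0.5860, -0.7334] → [-0.0433, 0.3440, -0.2495, 0.7662, 0.4376, 0.4705]
J6: z=[-0.1013, 0.8053, -0.5841] o=[0.4573, 0.5806, -0.8133] → [-0.0664, -0.0568, -0.0668, -0.1013, 0.8053, -0.5841]
V = J·q̇ = [0.3549, 0.5786, 0.1814, 0.6701, -0.3542, -0.6457]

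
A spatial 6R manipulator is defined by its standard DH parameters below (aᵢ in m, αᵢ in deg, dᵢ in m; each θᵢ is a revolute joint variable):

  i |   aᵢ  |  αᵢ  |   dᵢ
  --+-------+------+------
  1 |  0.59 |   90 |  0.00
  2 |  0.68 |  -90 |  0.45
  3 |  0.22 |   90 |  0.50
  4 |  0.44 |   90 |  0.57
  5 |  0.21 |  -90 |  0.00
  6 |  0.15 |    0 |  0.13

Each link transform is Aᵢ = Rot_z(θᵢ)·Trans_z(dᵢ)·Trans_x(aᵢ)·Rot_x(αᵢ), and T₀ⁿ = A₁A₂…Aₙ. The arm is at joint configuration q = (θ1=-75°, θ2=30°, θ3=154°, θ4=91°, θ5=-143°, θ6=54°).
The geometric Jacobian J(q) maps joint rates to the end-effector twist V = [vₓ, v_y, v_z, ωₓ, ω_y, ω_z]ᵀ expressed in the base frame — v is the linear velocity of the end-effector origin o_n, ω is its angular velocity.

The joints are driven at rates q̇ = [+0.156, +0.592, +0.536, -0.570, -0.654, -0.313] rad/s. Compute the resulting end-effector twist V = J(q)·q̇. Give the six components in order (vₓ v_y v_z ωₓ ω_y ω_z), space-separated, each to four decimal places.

0.0972 0.8259 -0.1318 -1.0690 -0.5109 0.6694

o_n = [0.0677, -0.8368, 1.0344]
J₁: ẑ×o_n = [0.8368, 0.0677, -0.0000], ω = ẑ
J2: z=[-0.9659, -0.2588, 0.0000] o=[0.1527, -0.5699, 0.0000] → [-0.2677, 0.9992, 0.2358, -0.9659, -0.2588, 0.0000]
J3: z=[-0.1294, 0.4830, 0.8660] o=[-0.1295, -1.2552, 0.3400] → [-0.0270, 0.2607, -0.1494, -0.1294, 0.4830, 0.8660]
J4: z=[0.9664, -0.1341, 0.2192] o=[-0.1454, -0.8233, 0.6741] → [-0.0454, -0.3015, 0.0156, 0.9664, -0.1341, 0.2192]
J5: z=[0.2197, 0.8736, -0.4342] o=[0.3468, -0.6939, 1.1835] → [-0.1923, 0.1539, 0.2125, 0.2197, 0.8736, -0.4342]
J6: z=[-0.8520, 0.3886, 0.3508] o=[0.2470, -0.7555, 1.0093] → [0.0383, -0.0415, 0.1390, -0.8520, 0.3886, 0.3508]
V = J·q̇ = [0.0972, 0.8259, -0.1318, -1.0690, -0.5109, 0.6694]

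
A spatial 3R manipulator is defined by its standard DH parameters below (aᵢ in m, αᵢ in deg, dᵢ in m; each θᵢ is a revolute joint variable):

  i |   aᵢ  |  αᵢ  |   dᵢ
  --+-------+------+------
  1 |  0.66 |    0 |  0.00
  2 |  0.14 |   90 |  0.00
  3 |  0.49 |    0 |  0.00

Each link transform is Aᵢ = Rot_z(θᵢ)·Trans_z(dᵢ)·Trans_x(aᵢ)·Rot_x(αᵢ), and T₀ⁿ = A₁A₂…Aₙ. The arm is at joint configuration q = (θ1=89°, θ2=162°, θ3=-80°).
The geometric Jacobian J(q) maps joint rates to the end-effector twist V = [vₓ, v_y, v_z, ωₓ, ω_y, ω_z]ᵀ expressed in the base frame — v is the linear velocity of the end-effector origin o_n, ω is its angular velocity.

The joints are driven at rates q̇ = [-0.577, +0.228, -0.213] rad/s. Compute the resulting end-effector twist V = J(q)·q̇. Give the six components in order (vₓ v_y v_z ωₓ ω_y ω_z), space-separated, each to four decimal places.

o_n = [-0.0618, 0.4471, -0.4826]
J₁: ẑ×o_n = [-0.4471, -0.0618, 0.0000], ω = ẑ
J2: z=[0.0000, 0.0000, 1.0000] o=[0.0115, 0.6599, 0.0000] → [0.2128, -0.0733, 0.0000, 0.0000, 0.0000, 1.0000]
J3: z=[-0.9455, 0.3256, 0.0000] o=[-0.0341, 0.5275, 0.0000] → [-0.1571, -0.4563, 0.0851, -0.9455, 0.3256, 0.0000]
V = J·q̇ = [0.3399, 0.1161, -0.0181, 0.2014, -0.0693, -0.3490]

0.3399 0.1161 -0.0181 0.2014 -0.0693 -0.3490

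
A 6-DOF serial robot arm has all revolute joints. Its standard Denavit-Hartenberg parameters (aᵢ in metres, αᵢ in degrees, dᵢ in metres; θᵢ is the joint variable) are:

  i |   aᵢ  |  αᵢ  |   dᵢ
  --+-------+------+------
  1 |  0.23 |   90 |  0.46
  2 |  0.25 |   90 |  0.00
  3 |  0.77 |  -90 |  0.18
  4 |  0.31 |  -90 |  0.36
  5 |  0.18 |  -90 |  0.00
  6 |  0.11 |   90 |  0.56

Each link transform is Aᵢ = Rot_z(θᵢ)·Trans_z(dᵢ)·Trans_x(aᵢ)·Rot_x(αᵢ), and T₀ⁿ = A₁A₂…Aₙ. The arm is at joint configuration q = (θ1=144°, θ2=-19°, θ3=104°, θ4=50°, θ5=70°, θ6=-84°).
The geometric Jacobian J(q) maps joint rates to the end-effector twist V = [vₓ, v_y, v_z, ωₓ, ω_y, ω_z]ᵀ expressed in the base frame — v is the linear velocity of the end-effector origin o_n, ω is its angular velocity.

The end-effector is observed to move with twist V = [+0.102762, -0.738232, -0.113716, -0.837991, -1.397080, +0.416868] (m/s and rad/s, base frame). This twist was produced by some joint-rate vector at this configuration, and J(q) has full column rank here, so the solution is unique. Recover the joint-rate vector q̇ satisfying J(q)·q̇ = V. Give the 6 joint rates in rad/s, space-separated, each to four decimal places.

o_n = [0.1203, 0.6228, 0.2085]
J₁: ẑ×o_n = [-0.6228, 0.1203, 0.0000], ω = ẑ
J2: z=[0.5878, 0.8090, 0.0000] o=[-0.1861, 0.1352, 0.4600] → [-0.2035, 0.1478, 0.0388, 0.5878, 0.8090, 0.0000]
J3: z=[0.2634, -0.1914, -0.9455] o=[-0.3773, 0.2741, 0.3786] → [0.3623, -0.4257, 0.1871, 0.2634, -0.1914, -0.9455]
J4: z=[0.6000, -0.7350, 0.3159] o=[0.2517, 0.7406, 0.2691] → [0.0817, -0.0052, -0.1673, 0.6000, -0.7350, 0.3159]
J5: z=[-0.7480, -0.3753, 0.5474] o=[0.5557, 0.6511, 0.6230] → [0.1710, -0.5484, -0.1423, -0.7480, -0.3753, 0.5474]
J6: z=[-0.4719, -0.2793, -0.8362] o=[0.4717, 0.8102, 0.6173] → [-0.0425, 0.1010, -0.0098, -0.4719, -0.2793, -0.8362]
q̇ = J⁺·V = [0.6820, -0.6540, 0.6100, 0.4120, 0.9120, 0.3800]

0.6820 -0.6540 0.6100 0.4120 0.9120 0.3800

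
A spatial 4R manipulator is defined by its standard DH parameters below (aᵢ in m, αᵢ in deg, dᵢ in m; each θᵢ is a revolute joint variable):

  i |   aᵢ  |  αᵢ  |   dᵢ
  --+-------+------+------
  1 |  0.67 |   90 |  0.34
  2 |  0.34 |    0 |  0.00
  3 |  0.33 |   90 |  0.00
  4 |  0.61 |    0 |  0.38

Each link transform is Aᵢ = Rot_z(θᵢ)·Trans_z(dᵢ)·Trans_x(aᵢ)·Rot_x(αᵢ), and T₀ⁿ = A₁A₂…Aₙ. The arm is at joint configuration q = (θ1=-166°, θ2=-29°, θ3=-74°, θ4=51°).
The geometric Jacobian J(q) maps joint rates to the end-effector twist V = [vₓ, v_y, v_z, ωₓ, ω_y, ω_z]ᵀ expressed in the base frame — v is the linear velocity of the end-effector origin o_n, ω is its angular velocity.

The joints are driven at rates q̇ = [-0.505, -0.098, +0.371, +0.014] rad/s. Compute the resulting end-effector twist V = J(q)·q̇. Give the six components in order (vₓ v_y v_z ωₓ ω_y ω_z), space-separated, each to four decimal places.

o_n = [-0.5382, 0.3544, -0.4349]
J₁: ẑ×o_n = [-0.3544, -0.5382, 0.0000], ω = ẑ
J2: z=[-0.2419, 0.9703, 0.0000] o=[-0.6501, -0.1621, 0.3400] → [-0.7519, -0.1875, -0.2335, -0.2419, 0.9703, 0.0000]
J3: z=[-0.2419, 0.9703, 0.0000] o=[-0.9386, -0.2340, 0.1752] → [-0.5920, -0.1476, -0.5308, -0.2419, 0.9703, 0.0000]
J4: z=[0.9454, 0.2357, 0.2250] o=[-0.8666, -0.2161, -0.1464] → [-0.1963, 0.3467, 0.4619, 0.9454, 0.2357, 0.2250]
V = J·q̇ = [0.0303, 0.2403, -0.1676, -0.0528, 0.2682, -0.5019]

0.0303 0.2403 -0.1676 -0.0528 0.2682 -0.5019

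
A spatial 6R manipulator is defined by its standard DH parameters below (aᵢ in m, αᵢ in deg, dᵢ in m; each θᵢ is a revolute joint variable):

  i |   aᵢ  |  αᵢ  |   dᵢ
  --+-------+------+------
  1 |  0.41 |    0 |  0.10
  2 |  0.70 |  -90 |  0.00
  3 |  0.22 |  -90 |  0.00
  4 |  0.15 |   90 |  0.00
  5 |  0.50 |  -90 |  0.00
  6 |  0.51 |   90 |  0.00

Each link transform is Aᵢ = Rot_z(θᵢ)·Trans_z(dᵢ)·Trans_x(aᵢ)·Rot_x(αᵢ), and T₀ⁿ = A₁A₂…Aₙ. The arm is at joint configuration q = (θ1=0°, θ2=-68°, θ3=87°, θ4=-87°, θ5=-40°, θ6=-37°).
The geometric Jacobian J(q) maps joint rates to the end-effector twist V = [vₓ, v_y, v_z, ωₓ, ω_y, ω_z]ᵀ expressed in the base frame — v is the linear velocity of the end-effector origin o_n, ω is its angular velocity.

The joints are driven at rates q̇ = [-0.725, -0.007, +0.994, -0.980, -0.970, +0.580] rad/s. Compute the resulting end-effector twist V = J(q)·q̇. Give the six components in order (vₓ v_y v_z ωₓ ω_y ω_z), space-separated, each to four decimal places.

o_n = [1.6869, -0.8648, 0.1727]
J₁: ẑ×o_n = [0.8648, 1.6869, -0.0000], ω = ẑ
J2: z=[0.0000, 0.0000, 1.0000] o=[0.4100, 0.0000, 0.1000] → [0.8648, 1.2769, -0.0000, 0.0000, 0.0000, 1.0000]
J3: z=[0.9272, 0.3746, 0.0000] o=[0.6722, -0.6490, 0.1000] → [0.0273, -0.0674, -0.5802, 0.9272, 0.3746, 0.0000]
J4: z=[-0.3741, 0.9259, -0.0523] o=[0.6765, -0.6597, -0.1197] → [0.2600, 0.0565, -0.8588, -0.3741, 0.9259, -0.0523]
J5: z=[0.0289, 0.0681, 0.9973] o=[0.8156, -0.6040, -0.1275] → [0.2806, 0.8602, -0.0669, 0.0289, 0.0681, 0.9973]
J6: z=[0.3093, 0.9481, -0.0737] o=[1.2908, -0.7592, -0.1307] → [0.2800, -0.1230, -0.4082, 0.3093, 0.9481, -0.0737]
V = J·q̇ = [-0.9706, -2.2602, 0.0930, 1.4395, -0.0511, -1.6908]

-0.9706 -2.2602 0.0930 1.4395 -0.0511 -1.6908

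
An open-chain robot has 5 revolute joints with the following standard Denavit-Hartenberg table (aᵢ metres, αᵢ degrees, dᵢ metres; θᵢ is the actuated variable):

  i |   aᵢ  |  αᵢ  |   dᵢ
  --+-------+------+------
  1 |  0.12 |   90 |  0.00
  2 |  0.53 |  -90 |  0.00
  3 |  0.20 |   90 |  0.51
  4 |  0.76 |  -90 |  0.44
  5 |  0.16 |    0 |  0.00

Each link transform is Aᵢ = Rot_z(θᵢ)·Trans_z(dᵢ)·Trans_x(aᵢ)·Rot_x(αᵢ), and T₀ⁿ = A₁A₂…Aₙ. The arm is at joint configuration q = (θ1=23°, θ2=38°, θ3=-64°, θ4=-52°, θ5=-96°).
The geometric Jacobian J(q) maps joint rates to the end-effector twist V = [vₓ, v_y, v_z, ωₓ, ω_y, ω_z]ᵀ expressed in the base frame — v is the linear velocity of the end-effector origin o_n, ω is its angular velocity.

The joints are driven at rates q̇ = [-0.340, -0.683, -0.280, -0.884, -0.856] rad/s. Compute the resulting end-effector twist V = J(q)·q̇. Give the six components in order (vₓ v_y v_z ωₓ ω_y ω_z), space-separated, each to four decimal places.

-0.5730 0.2842 -0.7182 0.1640 1.8912 -0.6688

o_n = [0.6899, -0.6346, 0.1126]
J₁: ẑ×o_n = [0.6346, 0.6899, -0.0000], ω = ẑ
J2: z=[0.3907, -0.9205, 0.0000] o=[0.1105, 0.0469, 0.0000] → [-0.1036, -0.0440, 0.2671, 0.3907, -0.9205, 0.0000]
J3: z=[-0.5667, -0.2406, 0.7880] o=[0.4949, 0.2101, 0.3263] → [0.7170, 0.0325, 0.5256, -0.5667, -0.2406, 0.7880]
J4: z=[-0.4807, -0.6803, -0.5534] o=[0.3397, -0.0511, 0.7822] → [0.1326, -0.5156, 0.5187, -0.4807, -0.6803, -0.5534]
J5: z=[0.1784, -0.6937, 0.6978] o=[0.7807, -0.5303, 0.1930] → [0.1286, -0.0490, -0.0816, 0.1784, -0.6937, 0.6978]
V = J·q̇ = [-0.5730, 0.2842, -0.7182, 0.1640, 1.8912, -0.6688]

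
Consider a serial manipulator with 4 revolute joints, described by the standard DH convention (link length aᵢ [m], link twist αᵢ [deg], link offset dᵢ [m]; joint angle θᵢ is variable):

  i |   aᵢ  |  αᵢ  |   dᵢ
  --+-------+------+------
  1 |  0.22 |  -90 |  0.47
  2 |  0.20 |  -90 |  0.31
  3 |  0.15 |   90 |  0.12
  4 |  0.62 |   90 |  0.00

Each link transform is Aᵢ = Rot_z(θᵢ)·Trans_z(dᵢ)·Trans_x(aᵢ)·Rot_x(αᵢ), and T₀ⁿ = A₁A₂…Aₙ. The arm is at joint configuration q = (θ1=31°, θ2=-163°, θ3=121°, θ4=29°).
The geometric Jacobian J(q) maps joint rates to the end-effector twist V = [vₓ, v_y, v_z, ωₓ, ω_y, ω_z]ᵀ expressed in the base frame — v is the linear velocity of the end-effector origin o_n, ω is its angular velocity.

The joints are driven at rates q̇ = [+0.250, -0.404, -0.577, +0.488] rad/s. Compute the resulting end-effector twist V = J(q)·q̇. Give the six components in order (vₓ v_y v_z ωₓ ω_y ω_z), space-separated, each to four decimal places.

-0.3612 -0.1667 0.4854 -0.1500 -0.8546 -0.1795

o_n = [0.5683, 0.0108, 0.8264]
J₁: ẑ×o_n = [-0.0108, 0.5683, 0.0000], ω = ẑ
J2: z=[-0.5150, 0.8572, 0.0000] o=[0.1886, 0.1133, 0.4700] → [0.3055, 0.1836, -0.2727, -0.5150, 0.8572, 0.0000]
J3: z=[0.2506, 0.1506, 0.9563] o=[-0.1350, 0.2805, 0.5285] → [0.3028, 0.5979, -0.1735, 0.2506, 0.1506, 0.9563]
J4: z=[-0.4374, -0.8637, 0.2506] o=[0.0246, 0.2264, 0.6206] → [-0.1237, 0.2263, 0.5638, -0.4374, -0.8637, 0.2506]
V = J·q̇ = [-0.3612, -0.1667, 0.4854, -0.1500, -0.8546, -0.1795]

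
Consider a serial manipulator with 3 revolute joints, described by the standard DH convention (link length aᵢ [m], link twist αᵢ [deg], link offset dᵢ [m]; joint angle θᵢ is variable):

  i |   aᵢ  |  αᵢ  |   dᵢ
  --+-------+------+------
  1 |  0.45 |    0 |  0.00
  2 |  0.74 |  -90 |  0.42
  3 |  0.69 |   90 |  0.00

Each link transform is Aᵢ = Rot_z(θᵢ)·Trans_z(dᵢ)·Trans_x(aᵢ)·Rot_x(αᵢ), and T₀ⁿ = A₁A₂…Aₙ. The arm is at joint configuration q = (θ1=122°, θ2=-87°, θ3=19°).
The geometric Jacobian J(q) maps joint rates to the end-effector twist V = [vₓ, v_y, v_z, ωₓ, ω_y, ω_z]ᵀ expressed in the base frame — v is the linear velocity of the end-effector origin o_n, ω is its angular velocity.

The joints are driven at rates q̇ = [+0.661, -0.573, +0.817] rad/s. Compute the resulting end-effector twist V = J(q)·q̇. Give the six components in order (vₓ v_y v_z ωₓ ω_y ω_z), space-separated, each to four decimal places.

o_n = [0.9021, 1.1803, 0.1954]
J₁: ẑ×o_n = [-1.1803, 0.9021, 0.0000], ω = ẑ
J2: z=[0.0000, 0.0000, 1.0000] o=[-0.2385, 0.3816, 0.0000] → [-0.7987, 1.1406, 0.0000, 0.0000, 0.0000, 1.0000]
J3: z=[-0.5736, 0.8192, 0.0000] o=[0.3677, 0.8061, 0.4200] → [-0.1840, -0.1288, -0.6524, -0.5736, 0.8192, 0.0000]
V = J·q̇ = [-0.4729, -0.1625, -0.5330, -0.4686, 0.6692, 0.0880]

-0.4729 -0.1625 -0.5330 -0.4686 0.6692 0.0880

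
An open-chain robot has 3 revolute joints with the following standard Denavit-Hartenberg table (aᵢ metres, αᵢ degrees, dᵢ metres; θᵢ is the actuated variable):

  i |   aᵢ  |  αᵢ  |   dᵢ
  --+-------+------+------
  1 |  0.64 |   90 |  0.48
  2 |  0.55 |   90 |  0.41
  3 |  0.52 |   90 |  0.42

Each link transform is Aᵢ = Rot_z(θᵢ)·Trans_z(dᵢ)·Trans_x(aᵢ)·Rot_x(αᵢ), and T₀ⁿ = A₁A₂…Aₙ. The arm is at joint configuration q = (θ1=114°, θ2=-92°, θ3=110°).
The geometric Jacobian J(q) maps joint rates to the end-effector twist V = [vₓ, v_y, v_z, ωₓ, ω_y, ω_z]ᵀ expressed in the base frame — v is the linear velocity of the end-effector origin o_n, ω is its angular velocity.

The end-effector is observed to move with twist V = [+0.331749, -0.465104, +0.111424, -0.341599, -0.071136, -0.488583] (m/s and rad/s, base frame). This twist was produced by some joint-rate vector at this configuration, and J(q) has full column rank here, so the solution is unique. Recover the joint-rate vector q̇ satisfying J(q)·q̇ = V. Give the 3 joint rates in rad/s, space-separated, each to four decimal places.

o_n = [0.7366, 0.5549, 0.1227]
J₁: ẑ×o_n = [-0.5549, 0.7366, 0.0000], ω = ẑ
J2: z=[0.9135, 0.4067, 0.0000] o=[-0.2603, 0.5847, 0.4800] → [-0.1453, 0.3264, -0.4327, 0.9135, 0.4067, 0.0000]
J3: z=[0.4065, -0.9130, 0.0349] o=[0.1220, 0.7339, -0.0697] → [-0.1694, -0.0568, 0.4883, 0.4065, -0.9130, 0.0349]
q̇ = J⁺·V = [-0.4860, -0.3410, -0.0740]

-0.4860 -0.3410 -0.0740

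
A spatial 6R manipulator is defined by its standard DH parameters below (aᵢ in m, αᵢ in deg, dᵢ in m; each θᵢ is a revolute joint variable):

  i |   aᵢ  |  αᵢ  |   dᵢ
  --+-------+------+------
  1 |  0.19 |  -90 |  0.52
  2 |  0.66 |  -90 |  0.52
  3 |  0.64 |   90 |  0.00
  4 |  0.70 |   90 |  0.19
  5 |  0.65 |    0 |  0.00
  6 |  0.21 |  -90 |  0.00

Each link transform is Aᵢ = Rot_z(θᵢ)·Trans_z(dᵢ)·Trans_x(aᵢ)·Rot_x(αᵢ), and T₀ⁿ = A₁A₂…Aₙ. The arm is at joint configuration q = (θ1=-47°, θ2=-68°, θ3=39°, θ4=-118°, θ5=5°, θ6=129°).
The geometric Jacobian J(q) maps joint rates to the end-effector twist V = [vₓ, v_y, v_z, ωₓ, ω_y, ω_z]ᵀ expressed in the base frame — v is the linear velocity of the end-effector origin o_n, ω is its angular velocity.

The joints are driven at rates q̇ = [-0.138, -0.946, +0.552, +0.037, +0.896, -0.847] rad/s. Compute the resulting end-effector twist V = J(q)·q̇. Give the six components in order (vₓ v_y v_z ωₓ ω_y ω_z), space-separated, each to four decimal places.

-0.3875 0.8440 -0.0825 -0.2900 -0.9941 -0.3630

o_n = [0.2777, 0.8478, 1.8161]
J₁: ẑ×o_n = [-0.8478, 0.2777, 0.0000], ω = ẑ
J2: z=[0.7314, 0.6820, 0.0000] o=[0.1296, -0.1390, 0.5200] → [0.8840, -0.9479, 0.6207, 0.7314, 0.6820, 0.0000]
J3: z=[0.6323, -0.6781, -0.3746] o=[0.6785, 0.0349, 1.1319] → [-0.1594, -0.2825, 0.2423, 0.6323, -0.6781, -0.3746]
J4: z=[0.7291, 0.3576, 0.5835] o=[0.5110, -0.3761, 1.5931] → [-0.6344, -0.2987, 0.9758, 0.7291, 0.3576, 0.5835]
J5: z=[0.5279, 0.2486, -0.8121] o=[0.3447, 0.3220, 1.6987] → [0.4562, -0.0076, 0.2943, 0.5279, 0.2486, -0.8121]
J6: z=[0.5279, 0.2486, -0.8121] o=[0.1041, 0.9251, 1.7269] → [-0.0406, -0.1881, -0.0840, 0.5279, 0.2486, -0.8121]
V = J·q̇ = [-0.3875, 0.8440, -0.0825, -0.2900, -0.9941, -0.3630]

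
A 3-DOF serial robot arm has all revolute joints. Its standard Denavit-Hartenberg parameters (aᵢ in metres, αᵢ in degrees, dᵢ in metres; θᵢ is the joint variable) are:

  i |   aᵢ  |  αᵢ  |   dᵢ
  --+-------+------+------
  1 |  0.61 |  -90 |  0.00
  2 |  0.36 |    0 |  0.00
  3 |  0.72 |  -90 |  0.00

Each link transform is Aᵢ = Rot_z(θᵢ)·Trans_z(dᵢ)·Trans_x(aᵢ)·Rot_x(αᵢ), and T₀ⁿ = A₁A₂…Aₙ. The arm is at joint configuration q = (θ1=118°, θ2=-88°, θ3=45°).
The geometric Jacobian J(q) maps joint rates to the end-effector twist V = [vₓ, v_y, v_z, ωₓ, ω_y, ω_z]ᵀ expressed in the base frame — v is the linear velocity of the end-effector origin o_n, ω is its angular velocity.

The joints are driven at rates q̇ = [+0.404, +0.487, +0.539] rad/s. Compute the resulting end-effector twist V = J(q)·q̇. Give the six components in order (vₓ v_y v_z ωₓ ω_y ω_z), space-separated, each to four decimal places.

o_n = [-0.5395, 1.0146, 0.8508]
J₁: ẑ×o_n = [-1.0146, -0.5395, 0.0000], ω = ẑ
J2: z=[-0.8829, -0.4695, 0.0000] o=[-0.2864, 0.5386, 0.0000] → [-0.3994, 0.7512, -0.5391, -0.8829, -0.4695, 0.0000]
J3: z=[-0.8829, -0.4695, 0.0000] o=[-0.2923, 0.5497, 0.3598] → [-0.2305, 0.4336, -0.5266, -0.8829, -0.4695, 0.0000]
V = J·q̇ = [-0.7287, 0.3816, -0.5464, -0.9059, -0.4817, 0.4040]

-0.7287 0.3816 -0.5464 -0.9059 -0.4817 0.4040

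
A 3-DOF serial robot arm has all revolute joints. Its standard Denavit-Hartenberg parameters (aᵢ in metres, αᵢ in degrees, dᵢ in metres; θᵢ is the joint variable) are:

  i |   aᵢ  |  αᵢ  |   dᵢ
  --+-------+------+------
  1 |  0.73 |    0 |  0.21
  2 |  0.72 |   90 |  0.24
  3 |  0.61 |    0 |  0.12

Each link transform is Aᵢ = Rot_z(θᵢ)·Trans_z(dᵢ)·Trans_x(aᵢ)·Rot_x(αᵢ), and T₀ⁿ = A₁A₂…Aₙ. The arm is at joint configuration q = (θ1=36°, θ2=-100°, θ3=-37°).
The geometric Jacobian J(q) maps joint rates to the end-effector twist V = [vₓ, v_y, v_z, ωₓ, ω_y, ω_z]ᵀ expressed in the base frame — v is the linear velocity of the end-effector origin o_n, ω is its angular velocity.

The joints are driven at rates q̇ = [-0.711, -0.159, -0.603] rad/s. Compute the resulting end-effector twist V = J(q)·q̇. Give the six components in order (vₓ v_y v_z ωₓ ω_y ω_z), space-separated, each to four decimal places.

-0.7817 -0.5875 -0.2938 0.5420 0.2643 -0.8700

o_n = [1.0119, -0.7085, 0.0829]
J₁: ẑ×o_n = [0.7085, 1.0119, -0.0000], ω = ẑ
J2: z=[0.0000, 0.0000, 1.0000] o=[0.5906, 0.4291, 0.2100] → [1.1376, 0.4213, -0.0000, 0.0000, 0.0000, 1.0000]
J3: z=[-0.8988, -0.4384, 0.0000] o=[0.9062, -0.2180, 0.4500] → [0.1609, -0.3300, 0.4872, -0.8988, -0.4384, 0.0000]
V = J·q̇ = [-0.7817, -0.5875, -0.2938, 0.5420, 0.2643, -0.8700]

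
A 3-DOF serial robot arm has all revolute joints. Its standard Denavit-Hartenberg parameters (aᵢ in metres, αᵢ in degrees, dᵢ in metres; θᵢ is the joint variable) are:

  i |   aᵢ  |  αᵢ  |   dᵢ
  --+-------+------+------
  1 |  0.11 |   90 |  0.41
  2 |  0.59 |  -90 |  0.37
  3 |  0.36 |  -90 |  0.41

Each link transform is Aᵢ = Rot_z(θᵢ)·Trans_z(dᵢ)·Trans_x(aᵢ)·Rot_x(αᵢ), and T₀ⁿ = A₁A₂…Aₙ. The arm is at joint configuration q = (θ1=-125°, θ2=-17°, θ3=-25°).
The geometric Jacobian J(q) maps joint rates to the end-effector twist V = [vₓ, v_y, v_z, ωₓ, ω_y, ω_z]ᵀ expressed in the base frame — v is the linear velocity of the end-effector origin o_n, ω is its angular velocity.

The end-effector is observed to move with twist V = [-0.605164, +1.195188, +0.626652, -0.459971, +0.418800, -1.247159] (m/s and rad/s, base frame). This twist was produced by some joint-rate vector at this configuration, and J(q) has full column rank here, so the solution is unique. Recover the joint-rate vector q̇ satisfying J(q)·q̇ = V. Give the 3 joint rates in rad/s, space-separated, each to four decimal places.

o_n = [-1.0622, -0.6066, 0.5342]
J₁: ẑ×o_n = [0.6066, -1.0622, 0.0000], ω = ẑ
J2: z=[-0.8192, 0.5736, 0.0000] o=[-0.0631, -0.0901, 0.4100] → [0.0712, 0.1017, 0.9961, -0.8192, 0.5736, 0.0000]
J3: z=[-0.1677, -0.2395, 0.9563] o=[-0.6898, -0.3401, 0.2375] → [0.1838, -0.3063, -0.0445, -0.1677, -0.2395, 0.9563]
q̇ = J⁺·V = [-0.9880, 0.6170, -0.2710]

-0.9880 0.6170 -0.2710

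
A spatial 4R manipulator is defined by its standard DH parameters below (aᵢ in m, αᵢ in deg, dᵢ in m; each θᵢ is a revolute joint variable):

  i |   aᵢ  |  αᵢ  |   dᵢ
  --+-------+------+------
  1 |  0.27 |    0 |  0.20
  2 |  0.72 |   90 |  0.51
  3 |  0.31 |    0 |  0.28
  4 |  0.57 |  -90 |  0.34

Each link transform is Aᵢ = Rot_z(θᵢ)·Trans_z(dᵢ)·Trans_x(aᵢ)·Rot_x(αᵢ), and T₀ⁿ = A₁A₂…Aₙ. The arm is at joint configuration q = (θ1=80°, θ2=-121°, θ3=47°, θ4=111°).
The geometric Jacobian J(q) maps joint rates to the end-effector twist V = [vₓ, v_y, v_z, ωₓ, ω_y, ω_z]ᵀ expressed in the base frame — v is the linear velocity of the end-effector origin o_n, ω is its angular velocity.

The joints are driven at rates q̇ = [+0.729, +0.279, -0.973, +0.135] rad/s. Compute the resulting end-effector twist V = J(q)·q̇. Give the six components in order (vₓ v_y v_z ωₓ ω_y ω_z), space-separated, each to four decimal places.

o_n = [-0.0558, -0.4664, 1.1502]
J₁: ẑ×o_n = [0.4664, -0.0558, 0.0000], ω = ẑ
J2: z=[0.0000, 0.0000, 1.0000] o=[0.0469, 0.2659, 0.2000] → [0.7323, -0.1027, 0.0000, 0.0000, 0.0000, 1.0000]
J3: z=[-0.6561, -0.7547, 0.0000] o=[0.5903, -0.2065, 0.7100] → [-0.3323, 0.2888, -0.3171, -0.6561, -0.7547, 0.0000]
J4: z=[-0.6561, -0.7547, 0.0000] o=[0.5661, -0.5565, 0.9367] → [-0.1611, 0.1401, -0.5285, -0.6561, -0.7547, 0.0000]
V = J·q̇ = [0.8458, -0.3314, 0.2372, 0.5498, 0.6324, 1.0080]

0.8458 -0.3314 0.2372 0.5498 0.6324 1.0080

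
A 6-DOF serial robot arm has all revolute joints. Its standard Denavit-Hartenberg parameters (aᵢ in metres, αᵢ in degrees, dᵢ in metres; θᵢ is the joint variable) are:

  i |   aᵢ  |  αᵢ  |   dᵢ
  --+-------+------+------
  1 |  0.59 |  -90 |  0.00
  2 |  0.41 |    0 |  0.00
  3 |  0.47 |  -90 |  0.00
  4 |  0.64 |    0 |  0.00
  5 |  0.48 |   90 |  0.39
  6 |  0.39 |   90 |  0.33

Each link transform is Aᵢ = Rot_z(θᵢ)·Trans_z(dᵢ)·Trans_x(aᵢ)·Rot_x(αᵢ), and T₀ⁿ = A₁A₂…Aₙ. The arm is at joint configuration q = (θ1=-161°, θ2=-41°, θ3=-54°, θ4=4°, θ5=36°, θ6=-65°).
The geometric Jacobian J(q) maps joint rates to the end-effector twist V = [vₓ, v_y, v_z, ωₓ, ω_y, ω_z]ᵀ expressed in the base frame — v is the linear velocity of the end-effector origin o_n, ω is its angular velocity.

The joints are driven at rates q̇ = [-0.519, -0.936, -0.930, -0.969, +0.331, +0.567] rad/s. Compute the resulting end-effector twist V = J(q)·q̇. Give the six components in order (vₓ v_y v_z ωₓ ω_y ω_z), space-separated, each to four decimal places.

3.6456 0.6877 0.3694 0.1649 1.5709 -0.2115

o_n = [-0.8025, -0.0581, 2.0798]
J₁: ẑ×o_n = [0.0581, -0.8025, 0.0000], ω = ẑ
J2: z=[0.3256, -0.9455, 0.0000] o=[-0.5579, -0.1921, 0.0000] → [-1.9665, -0.6771, -0.1877, 0.3256, -0.9455, 0.0000]
J3: z=[0.3256, -0.9455, 0.0000] o=[-0.8504, -0.2928, 0.2690] → [-1.7121, -0.5895, 0.1217, 0.3256, -0.9455, 0.0000]
J4: z=[-0.9419, -0.3243, 0.0872] o=[-0.8117, -0.2795, 0.7372] → [-0.4547, 1.2654, -0.2055, -0.9419, -0.3243, 0.0872]
J5: z=[-0.9419, -0.3243, 0.0872] o=[-0.7736, -0.2192, 1.3732] → [-0.2432, 0.6630, -0.1611, -0.9419, -0.3243, 0.0872]
J6: z=[0.3024, -0.7061, 0.6403] o=[-1.2111, -0.0435, 1.7735] → [-0.2069, 0.1690, 0.2841, 0.3024, -0.7061, 0.6403]
V = J·q̇ = [3.6456, 0.6877, 0.3694, 0.1649, 1.5709, -0.2115]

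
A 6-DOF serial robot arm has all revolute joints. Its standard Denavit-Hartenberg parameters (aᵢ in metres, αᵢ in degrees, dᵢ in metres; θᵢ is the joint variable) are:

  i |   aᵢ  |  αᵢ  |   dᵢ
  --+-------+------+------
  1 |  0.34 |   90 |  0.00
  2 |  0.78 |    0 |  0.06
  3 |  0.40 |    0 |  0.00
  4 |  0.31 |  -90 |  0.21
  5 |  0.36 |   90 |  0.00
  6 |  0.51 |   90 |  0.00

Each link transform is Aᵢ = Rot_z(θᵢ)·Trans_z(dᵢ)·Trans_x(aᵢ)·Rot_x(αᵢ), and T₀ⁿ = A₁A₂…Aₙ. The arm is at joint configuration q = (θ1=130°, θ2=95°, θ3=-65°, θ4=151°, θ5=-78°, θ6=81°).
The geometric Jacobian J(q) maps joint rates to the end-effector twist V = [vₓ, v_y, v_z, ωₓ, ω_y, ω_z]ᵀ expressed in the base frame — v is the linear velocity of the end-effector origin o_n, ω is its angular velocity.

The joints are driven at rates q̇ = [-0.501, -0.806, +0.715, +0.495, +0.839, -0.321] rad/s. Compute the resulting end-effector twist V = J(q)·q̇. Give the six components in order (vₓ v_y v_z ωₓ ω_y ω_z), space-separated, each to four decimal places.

0.0815 0.2056 -0.1166 0.4507 -0.0125 -1.3454

o_n = [0.3912, 0.6231, 0.4664]
J₁: ẑ×o_n = [-0.6231, 0.3912, 0.0000], ω = ẑ
J2: z=[0.7660, 0.6428, 0.0000] o=[-0.2185, 0.2605, 0.0000] → [0.2998, -0.3573, -0.1142, 0.7660, 0.6428, 0.0000]
J3: z=[0.7660, 0.6428, 0.0000] o=[-0.1289, 0.2469, 0.7770] → [-0.1997, 0.2380, -0.0462, 0.7660, 0.6428, 0.0000]
J4: z=[0.7660, 0.6428, 0.0000] o=[-0.3516, 0.5123, 0.9770] → [-0.3282, 0.3912, -0.3926, 0.7660, 0.6428, 0.0000]
J5: z=[-0.0112, 0.0134, -0.9998] o=[0.0085, 0.4099, 0.9716] → [0.2064, -0.3883, -0.0075, -0.0112, 0.0134, -0.9998]
J6: z=[-0.4694, 0.8828, 0.0171] o=[0.3264, 0.5789, 0.9703] → [-0.4456, -0.2354, -0.0779, -0.4694, 0.8828, 0.0171]
V = J·q̇ = [0.0815, 0.2056, -0.1166, 0.4507, -0.0125, -1.3454]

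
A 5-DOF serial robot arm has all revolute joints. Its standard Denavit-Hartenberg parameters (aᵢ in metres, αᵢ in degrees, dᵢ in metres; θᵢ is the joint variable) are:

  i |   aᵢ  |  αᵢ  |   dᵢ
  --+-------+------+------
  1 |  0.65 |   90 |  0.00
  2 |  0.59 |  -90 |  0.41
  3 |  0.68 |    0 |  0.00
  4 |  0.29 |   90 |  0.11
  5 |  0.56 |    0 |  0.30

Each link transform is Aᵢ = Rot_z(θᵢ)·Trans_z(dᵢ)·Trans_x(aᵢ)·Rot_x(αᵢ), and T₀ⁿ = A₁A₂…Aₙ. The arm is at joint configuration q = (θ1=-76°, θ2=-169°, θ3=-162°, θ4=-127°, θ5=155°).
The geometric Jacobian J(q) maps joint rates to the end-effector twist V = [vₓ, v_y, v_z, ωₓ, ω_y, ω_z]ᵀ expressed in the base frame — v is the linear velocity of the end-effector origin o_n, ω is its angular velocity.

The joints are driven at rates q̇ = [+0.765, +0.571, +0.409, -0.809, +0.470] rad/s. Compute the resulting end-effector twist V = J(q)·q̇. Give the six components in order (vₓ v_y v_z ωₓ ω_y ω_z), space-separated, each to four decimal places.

o_n = [-0.7599, -0.7696, -0.3701]
J₁: ẑ×o_n = [0.7696, -0.7599, 0.0000], ω = ẑ
J2: z=[-0.9703, -0.2419, 0.0000] o=[0.1572, -0.6307, 0.0000] → [0.0895, -0.3591, -0.0871, -0.9703, -0.2419, 0.0000]
J3: z=[0.0462, -0.1851, -0.9816] o=[-0.3807, -0.1679, -0.1126] → [-0.5429, 0.3841, -0.0980, 0.0462, -0.1851, -0.9816]
J4: z=[0.0462, -0.1851, -0.9816] o=[-0.4310, -0.8347, 0.0108] → [0.1345, 0.3404, -0.0579, 0.0462, -0.1851, -0.9816]
J5: z=[-0.5404, 0.8218, -0.1804] o=[-0.1823, -0.6988, -0.1152] → [-0.2223, -0.0336, 0.5129, -0.5404, 0.8218, -0.1804]
V = J·q̇ = [0.2045, -0.9204, 0.1981, -0.8265, 0.3222, 1.0729]

0.2045 -0.9204 0.1981 -0.8265 0.3222 1.0729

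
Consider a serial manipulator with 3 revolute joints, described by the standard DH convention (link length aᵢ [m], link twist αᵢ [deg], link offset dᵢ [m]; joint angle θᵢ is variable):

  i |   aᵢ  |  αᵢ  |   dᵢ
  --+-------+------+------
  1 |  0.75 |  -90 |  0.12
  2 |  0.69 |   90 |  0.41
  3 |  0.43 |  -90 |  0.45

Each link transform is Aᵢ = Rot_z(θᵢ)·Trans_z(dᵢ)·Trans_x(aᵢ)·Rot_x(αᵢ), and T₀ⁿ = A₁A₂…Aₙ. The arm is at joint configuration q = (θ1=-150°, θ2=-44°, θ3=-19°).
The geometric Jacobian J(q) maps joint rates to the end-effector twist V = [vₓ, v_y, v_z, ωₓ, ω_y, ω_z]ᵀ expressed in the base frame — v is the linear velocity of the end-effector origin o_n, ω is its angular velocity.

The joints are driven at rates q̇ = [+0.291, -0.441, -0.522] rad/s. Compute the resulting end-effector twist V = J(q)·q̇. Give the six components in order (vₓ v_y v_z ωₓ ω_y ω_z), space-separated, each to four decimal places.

0.6004 0.1797 0.1592 -0.5345 0.2006 -0.0845

o_n = [-0.9269, -0.8469, 1.2054]
J₁: ẑ×o_n = [0.8469, -0.9269, 0.0000], ω = ẑ
J2: z=[0.5000, -0.8660, 0.0000] o=[-0.6495, -0.3750, 0.1200] → [-0.9400, -0.5427, -0.4762, 0.5000, -0.8660, 0.0000]
J3: z=[0.6016, 0.3473, 0.7193] o=[-0.8744, -0.9782, 0.5993] → [0.1161, -0.4025, 0.0972, 0.6016, 0.3473, 0.7193]
V = J·q̇ = [0.6004, 0.1797, 0.1592, -0.5345, 0.2006, -0.0845]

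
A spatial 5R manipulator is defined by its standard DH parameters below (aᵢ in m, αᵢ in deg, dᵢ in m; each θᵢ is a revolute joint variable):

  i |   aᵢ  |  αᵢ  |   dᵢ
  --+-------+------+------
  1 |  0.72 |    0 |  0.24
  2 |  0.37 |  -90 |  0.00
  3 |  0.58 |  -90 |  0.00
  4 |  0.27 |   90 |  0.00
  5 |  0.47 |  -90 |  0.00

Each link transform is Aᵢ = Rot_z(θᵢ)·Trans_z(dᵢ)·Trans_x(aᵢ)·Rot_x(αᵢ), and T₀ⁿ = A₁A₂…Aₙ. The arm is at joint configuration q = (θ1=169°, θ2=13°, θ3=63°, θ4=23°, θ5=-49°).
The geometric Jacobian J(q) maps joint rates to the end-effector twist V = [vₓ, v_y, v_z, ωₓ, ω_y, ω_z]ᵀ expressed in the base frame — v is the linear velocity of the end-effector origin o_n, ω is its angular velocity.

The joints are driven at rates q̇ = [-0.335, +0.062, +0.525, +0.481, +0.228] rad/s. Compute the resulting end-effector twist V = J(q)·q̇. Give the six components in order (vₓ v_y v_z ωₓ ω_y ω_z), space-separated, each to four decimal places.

0.6000 0.8693 -0.4325 0.4135 -0.7209 -0.5707

o_n = [-1.9050, 0.3217, -0.5901]
J₁: ẑ×o_n = [-0.3217, -1.9050, 0.0000], ω = ẑ
J2: z=[0.0000, 0.0000, 1.0000] o=[-0.7068, 0.1374, 0.2400] → [-0.1843, -1.1982, 0.0000, 0.0000, 0.0000, 1.0000]
J3: z=[0.0349, -0.9994, 0.0000] o=[-1.0765, 0.1245, 0.2400] → [0.8296, 0.0290, -0.8211, 0.0349, -0.9994, 0.0000]
J4: z=[0.8905, 0.0311, -0.4540] o=[-1.3397, 0.1153, -0.2768] → [0.0840, 0.5356, 0.2013, 0.8905, 0.0311, -0.4540]
J5: z=[-0.1452, -0.9261, -0.3481] o=[-1.4561, 0.2168, -0.4982] → [0.1216, 0.1429, -0.4309, -0.1452, -0.9261, -0.3481]
V = J·q̇ = [0.6000, 0.8693, -0.4325, 0.4135, -0.7209, -0.5707]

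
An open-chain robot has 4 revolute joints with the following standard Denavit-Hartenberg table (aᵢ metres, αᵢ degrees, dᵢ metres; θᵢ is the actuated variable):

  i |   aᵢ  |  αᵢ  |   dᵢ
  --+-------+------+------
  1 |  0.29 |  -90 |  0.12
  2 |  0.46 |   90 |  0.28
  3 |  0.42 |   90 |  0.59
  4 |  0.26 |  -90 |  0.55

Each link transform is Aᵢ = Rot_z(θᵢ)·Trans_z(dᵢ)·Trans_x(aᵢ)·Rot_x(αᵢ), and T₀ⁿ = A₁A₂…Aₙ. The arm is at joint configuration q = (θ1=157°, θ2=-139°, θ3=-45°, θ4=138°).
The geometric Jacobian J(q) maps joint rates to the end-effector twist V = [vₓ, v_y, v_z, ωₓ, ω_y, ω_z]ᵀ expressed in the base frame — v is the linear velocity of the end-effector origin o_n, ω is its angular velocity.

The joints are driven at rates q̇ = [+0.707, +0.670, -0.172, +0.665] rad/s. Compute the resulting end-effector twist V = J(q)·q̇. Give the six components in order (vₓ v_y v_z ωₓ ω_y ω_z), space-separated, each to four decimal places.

-0.0541 0.1878 0.4342 -0.5086 -0.0011 0.5283

o_n = [0.4604, 0.0971, -0.3047]
J₁: ẑ×o_n = [-0.0971, 0.4604, 0.0000], ω = ẑ
J2: z=[-0.3907, -0.9205, 0.0000] o=[-0.2669, 0.1133, 0.1200] → [0.3910, -0.1660, 0.6759, -0.3907, -0.9205, 0.0000]
J3: z=[0.6039, -0.2563, -0.7547] o=[-0.0568, -0.2801, 0.4218] → [0.4709, 0.0484, 0.3604, 0.6039, -0.2563, -0.7547]
J4: z=[-0.2149, 0.8594, -0.4639] o=[0.6219, -0.2455, 0.1713] → [-0.2502, -0.0274, 0.0651, -0.2149, 0.8594, -0.4639]
V = J·q̇ = [-0.0541, 0.1878, 0.4342, -0.5086, -0.0011, 0.5283]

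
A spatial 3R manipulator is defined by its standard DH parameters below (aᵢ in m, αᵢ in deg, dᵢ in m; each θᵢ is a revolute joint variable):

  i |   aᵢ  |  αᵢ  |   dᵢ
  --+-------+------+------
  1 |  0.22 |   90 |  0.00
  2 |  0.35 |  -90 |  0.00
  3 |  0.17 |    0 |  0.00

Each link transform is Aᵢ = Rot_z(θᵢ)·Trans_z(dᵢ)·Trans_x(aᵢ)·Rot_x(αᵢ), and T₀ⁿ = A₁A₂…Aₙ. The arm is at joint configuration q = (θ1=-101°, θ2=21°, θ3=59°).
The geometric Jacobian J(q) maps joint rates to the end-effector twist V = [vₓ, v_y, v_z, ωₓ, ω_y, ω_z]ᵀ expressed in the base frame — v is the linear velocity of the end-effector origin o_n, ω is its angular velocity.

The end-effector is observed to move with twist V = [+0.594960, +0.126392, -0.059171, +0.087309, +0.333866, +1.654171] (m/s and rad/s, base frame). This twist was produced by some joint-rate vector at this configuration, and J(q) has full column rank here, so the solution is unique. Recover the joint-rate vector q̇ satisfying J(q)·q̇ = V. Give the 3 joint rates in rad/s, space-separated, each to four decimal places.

o_n = [0.0231, -0.6448, 0.1568]
J₁: ẑ×o_n = [0.6448, 0.0231, -0.0000], ω = ẑ
J2: z=[-0.9816, 0.1908, 0.0000] o=[-0.0420, -0.2160, 0.0000] → [0.0299, 0.1539, 0.4085, -0.9816, 0.1908, 0.0000]
J3: z=[0.0684, 0.3518, 0.9336] o=[-0.1043, -0.5367, 0.1254] → [0.1119, 0.1168, -0.0522, 0.0684, 0.3518, 0.9336]
q̇ = J⁺·V = [0.7570, -0.0220, 0.9610]

0.7570 -0.0220 0.9610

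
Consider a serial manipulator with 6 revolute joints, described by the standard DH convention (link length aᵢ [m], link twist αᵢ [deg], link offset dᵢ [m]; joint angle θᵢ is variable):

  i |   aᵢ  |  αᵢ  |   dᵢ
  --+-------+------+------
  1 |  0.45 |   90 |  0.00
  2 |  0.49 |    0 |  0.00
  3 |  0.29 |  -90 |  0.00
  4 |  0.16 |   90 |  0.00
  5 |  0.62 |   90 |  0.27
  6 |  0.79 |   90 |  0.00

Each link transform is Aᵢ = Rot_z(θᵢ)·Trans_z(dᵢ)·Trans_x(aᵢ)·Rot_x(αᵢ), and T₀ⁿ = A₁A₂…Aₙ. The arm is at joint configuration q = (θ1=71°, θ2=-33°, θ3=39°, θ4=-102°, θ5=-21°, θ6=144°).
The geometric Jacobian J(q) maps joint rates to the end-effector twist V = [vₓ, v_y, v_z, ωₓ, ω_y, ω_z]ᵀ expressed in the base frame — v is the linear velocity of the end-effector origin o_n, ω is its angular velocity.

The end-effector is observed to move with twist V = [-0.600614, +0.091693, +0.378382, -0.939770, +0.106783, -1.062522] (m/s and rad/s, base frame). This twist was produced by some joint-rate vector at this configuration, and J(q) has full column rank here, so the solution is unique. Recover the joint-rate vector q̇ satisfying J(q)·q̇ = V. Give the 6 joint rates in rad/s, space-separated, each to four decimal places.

o_n = [0.1189, 0.3873, -0.3079]
J₁: ẑ×o_n = [-0.3873, 0.1189, 0.0000], ω = ẑ
J2: z=[0.9455, -0.3256, 0.0000] o=[0.1465, 0.4255, 0.0000] → [0.1002, 0.2911, -0.0451, 0.9455, -0.3256, 0.0000]
J3: z=[0.9455, -0.3256, 0.0000] o=[0.2803, 0.8140, -0.2669] → [0.0134, 0.0388, -0.4561, 0.9455, -0.3256, 0.0000]
J4: z=[-0.0340, -0.0988, 0.9945] o=[0.3742, 1.0867, -0.2366] → [0.7027, -0.2563, -0.0014, -0.0340, -0.0988, 0.9945]
J5: z=[-0.5133, -0.8521, -0.1022] o=[0.5114, 1.0045, -0.2400] → [-0.0053, 0.0053, -0.0176, -0.5133, -0.8521, -0.1022]
J6: z=[-0.2755, 0.2765, -0.9207] o=[0.8767, 0.4989, -0.5012] → [-0.0494, 0.7510, 0.2403, -0.2755, 0.2765, -0.9207]
q̇ = J⁺·V = [-0.2000, -0.0030, -0.9040, -0.9540, 0.2910, -0.1260]

-0.2000 -0.0030 -0.9040 -0.9540 0.2910 -0.1260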